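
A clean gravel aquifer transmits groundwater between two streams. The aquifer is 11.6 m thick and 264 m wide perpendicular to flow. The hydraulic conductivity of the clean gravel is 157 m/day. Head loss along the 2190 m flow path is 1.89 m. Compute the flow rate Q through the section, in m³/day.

Cross-sectional area A = 264 × 11.6 = 3062 m².
Hydraulic gradient i = Δh / L = 1.89 / 2190 = 0.0008630.
Darcy's law: Q = K · A · i = 157.0 × 3062 × 0.0008630 = 414.9 m³/day.

415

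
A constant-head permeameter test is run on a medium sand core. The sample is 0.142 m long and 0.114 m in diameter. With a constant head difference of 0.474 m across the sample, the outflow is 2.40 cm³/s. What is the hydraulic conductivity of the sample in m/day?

Cross-sectional area A = π·(d/2)² = π × (0.114/2)² = 0.01021 m².
Convert discharge: 2.40 cm³/s = 2.400e-06 m³/s.
Darcy's law rearranged: K = Q·L / (A·Δh) = 2.400e-06 × 0.142 / (0.01021 × 0.474) = 7.044e-05 m/s = 6.086 m/day.

6.09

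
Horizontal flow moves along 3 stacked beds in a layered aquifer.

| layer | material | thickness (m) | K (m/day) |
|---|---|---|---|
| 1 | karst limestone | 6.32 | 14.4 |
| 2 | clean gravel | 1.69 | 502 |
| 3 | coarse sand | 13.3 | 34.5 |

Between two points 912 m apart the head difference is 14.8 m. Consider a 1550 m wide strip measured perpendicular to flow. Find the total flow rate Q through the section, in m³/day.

35200

Flow is parallel to layering, so each bed carries its own Darcy discharge and the transmissivities add.
Σ(K_i·b_i) = 14.4×6.32 + 502×1.69 + 34.5×13.3 = 1398 m²/day.
Hydraulic gradient i = Δh / L = 14.8 / 912 = 0.01623.
Q = Σ(K_i·b_i) · W · i = 1398 × 1550 × 0.01623 = 35171 m³/day.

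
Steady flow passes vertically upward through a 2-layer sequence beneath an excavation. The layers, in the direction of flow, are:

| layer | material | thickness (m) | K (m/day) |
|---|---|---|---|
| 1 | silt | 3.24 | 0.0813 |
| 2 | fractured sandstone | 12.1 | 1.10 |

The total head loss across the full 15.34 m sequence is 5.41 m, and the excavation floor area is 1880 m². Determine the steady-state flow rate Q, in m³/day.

Flow is perpendicular to layering, so the layers act in series and the equivalent K is the thickness-weighted harmonic mean.
Total thickness L = 3.24 + 12.1 = 15.34 m.
Σ(b_i/K_i) = 3.24/0.0813 + 12.1/1.10 = 50.85 d.
K_eq = L / Σ(b_i/K_i) = 15.34 / 50.85 = 0.3017 m/day.
Q = K_eq · A · (Δh/L) = 0.3017 × 1880 × (5.41/15.34) = 200.0 m³/day.

200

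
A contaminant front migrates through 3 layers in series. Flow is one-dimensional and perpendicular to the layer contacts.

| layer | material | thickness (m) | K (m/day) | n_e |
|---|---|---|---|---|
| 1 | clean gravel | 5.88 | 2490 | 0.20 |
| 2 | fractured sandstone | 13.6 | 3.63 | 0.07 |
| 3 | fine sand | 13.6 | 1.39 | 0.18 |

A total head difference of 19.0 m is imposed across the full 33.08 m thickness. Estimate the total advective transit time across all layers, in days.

3.26

With flow normal to the layers, continuity requires the same specific discharge q through every layer.
Σ(b_i/K_i) = 5.88/2490 + 13.6/3.63 + 13.6/1.39 = 13.53 d.
q = Δh / Σ(b_i/K_i) = 19.0 / 13.53 = 1.404 m/day.
In each layer the seepage velocity is v_i = q/n_i, so the layer transit time is t_i = b_i·n_i / q:
  layer 1 (clean gravel): t_1 = 5.88 × 0.20 / 1.404 = 0.8376 d
  layer 2 (fractured sandstone): t_2 = 13.6 × 0.07 / 1.404 = 0.6781 d
  layer 3 (fine sand): t_3 = 13.6 × 0.18 / 1.404 = 1.744 d
Total t = Σ t_i = 3.259 days.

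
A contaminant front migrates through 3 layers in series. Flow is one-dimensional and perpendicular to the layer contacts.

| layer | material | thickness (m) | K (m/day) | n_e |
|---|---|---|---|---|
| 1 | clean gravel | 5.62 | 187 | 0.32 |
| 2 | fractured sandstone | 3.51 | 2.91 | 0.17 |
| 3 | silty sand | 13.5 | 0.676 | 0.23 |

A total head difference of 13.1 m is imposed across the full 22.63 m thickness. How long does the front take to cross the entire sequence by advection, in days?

8.90

With flow normal to the layers, continuity requires the same specific discharge q through every layer.
Σ(b_i/K_i) = 5.62/187 + 3.51/2.91 + 13.5/0.676 = 21.21 d.
q = Δh / Σ(b_i/K_i) = 13.1 / 21.21 = 0.6177 m/day.
In each layer the seepage velocity is v_i = q/n_i, so the layer transit time is t_i = b_i·n_i / q:
  layer 1 (clean gravel): t_1 = 5.62 × 0.32 / 0.6177 = 2.911 d
  layer 2 (fractured sandstone): t_2 = 3.51 × 0.17 / 0.6177 = 0.9660 d
  layer 3 (silty sand): t_3 = 13.5 × 0.23 / 0.6177 = 5.026 d
Total t = Σ t_i = 8.904 days.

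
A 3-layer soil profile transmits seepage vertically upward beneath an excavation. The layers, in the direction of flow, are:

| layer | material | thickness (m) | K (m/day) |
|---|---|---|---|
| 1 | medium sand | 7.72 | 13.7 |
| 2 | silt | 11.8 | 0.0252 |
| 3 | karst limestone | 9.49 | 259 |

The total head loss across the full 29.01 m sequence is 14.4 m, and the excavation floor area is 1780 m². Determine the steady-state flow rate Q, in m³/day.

54.7

Flow is perpendicular to layering, so the layers act in series and the equivalent K is the thickness-weighted harmonic mean.
Total thickness L = 7.72 + 11.8 + 9.49 = 29.01 m.
Σ(b_i/K_i) = 7.72/13.7 + 11.8/0.0252 + 9.49/259 = 468.9 d.
K_eq = L / Σ(b_i/K_i) = 29.01 / 468.9 = 0.06187 m/day.
Q = K_eq · A · (Δh/L) = 0.06187 × 1780 × (14.4/29.01) = 54.67 m³/day.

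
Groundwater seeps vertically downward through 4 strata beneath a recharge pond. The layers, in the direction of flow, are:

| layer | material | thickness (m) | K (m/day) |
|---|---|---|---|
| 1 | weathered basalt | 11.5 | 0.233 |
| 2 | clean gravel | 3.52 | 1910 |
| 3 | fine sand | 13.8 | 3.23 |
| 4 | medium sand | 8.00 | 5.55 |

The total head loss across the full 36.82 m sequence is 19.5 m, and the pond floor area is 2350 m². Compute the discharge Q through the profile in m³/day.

Flow is perpendicular to layering, so the layers act in series and the equivalent K is the thickness-weighted harmonic mean.
Total thickness L = 11.5 + 3.52 + 13.8 + 8.00 = 36.82 m.
Σ(b_i/K_i) = 11.5/0.233 + 3.52/1910 + 13.8/3.23 + 8.00/5.55 = 55.07 d.
K_eq = L / Σ(b_i/K_i) = 36.82 / 55.07 = 0.6686 m/day.
Q = K_eq · A · (Δh/L) = 0.6686 × 2350 × (19.5/36.82) = 832.1 m³/day.

832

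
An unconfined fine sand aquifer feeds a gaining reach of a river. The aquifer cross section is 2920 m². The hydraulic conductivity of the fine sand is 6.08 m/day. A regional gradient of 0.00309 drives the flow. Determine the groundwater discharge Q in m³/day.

54.9

Hydraulic gradient i = 0.00309.
Darcy's law: Q = K · A · i = 6.080 × 2920 × 0.003090 = 54.86 m³/day.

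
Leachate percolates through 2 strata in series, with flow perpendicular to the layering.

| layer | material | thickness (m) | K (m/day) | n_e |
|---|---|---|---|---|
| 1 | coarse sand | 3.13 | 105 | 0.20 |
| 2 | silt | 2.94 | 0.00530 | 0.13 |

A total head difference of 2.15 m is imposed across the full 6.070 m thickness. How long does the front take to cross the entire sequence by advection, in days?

With flow normal to the layers, continuity requires the same specific discharge q through every layer.
Σ(b_i/K_i) = 3.13/105 + 2.94/0.00530 = 554.7 d.
q = Δh / Σ(b_i/K_i) = 2.15 / 554.7 = 0.003876 m/day.
In each layer the seepage velocity is v_i = q/n_i, so the layer transit time is t_i = b_i·n_i / q:
  layer 1 (coarse sand): t_1 = 3.13 × 0.20 / 0.003876 = 161.5 d
  layer 2 (silt): t_2 = 2.94 × 0.13 / 0.003876 = 98.62 d
Total t = Σ t_i = 260.1 days.

260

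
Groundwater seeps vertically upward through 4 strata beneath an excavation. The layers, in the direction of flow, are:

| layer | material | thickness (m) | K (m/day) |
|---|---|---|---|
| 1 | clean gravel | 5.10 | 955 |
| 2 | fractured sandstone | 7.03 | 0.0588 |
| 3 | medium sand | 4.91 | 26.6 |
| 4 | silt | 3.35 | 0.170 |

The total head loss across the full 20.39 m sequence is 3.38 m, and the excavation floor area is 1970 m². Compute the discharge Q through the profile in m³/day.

47.7

Flow is perpendicular to layering, so the layers act in series and the equivalent K is the thickness-weighted harmonic mean.
Total thickness L = 5.10 + 7.03 + 4.91 + 3.35 = 20.39 m.
Σ(b_i/K_i) = 5.10/955 + 7.03/0.0588 + 4.91/26.6 + 3.35/0.170 = 139.5 d.
K_eq = L / Σ(b_i/K_i) = 20.39 / 139.5 = 0.1462 m/day.
Q = K_eq · A · (Δh/L) = 0.1462 × 1970 × (3.38/20.39) = 47.75 m³/day.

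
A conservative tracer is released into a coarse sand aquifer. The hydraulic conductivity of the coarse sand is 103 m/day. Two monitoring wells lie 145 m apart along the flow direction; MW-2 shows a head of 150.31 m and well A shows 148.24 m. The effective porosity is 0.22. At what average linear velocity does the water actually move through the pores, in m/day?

Hydraulic gradient i = (150.31 − 148.24) / 145 = 2.07 / 145 = 0.01428.
Darcy flux q = K · i = 103.0 × 0.01428 = 1.470 m/day.
Seepage velocity v = q / n_e = 1.470 / 0.22 = 6.684 m/day.

6.68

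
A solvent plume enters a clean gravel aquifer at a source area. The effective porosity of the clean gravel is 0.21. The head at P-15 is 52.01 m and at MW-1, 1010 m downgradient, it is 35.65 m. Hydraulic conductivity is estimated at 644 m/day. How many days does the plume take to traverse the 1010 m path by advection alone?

20.3

Hydraulic gradient i = (52.01 − 35.65) / 1010 = 16.36 / 1010 = 0.01620.
Darcy flux q = K · i = 644.0 × 0.01620 = 10.43 m/day.
Seepage velocity v = q / n_e = 10.43 / 0.21 = 49.67 m/day.
Travel time t = L / v = 1010 / 49.67 = 20.33 days.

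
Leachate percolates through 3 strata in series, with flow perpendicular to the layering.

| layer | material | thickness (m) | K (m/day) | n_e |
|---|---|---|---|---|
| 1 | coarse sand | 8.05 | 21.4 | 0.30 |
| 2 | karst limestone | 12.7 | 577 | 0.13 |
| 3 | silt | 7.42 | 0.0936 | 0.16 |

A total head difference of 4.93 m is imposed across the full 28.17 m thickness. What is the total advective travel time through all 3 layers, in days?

With flow normal to the layers, continuity requires the same specific discharge q through every layer.
Σ(b_i/K_i) = 8.05/21.4 + 12.7/577 + 7.42/0.0936 = 79.67 d.
q = Δh / Σ(b_i/K_i) = 4.93 / 79.67 = 0.06188 m/day.
In each layer the seepage velocity is v_i = q/n_i, so the layer transit time is t_i = b_i·n_i / q:
  layer 1 (coarse sand): t_1 = 8.05 × 0.30 / 0.06188 = 39.03 d
  layer 2 (karst limestone): t_2 = 12.7 × 0.13 / 0.06188 = 26.68 d
  layer 3 (silt): t_3 = 7.42 × 0.16 / 0.06188 = 19.19 d
Total t = Σ t_i = 84.89 days.

84.9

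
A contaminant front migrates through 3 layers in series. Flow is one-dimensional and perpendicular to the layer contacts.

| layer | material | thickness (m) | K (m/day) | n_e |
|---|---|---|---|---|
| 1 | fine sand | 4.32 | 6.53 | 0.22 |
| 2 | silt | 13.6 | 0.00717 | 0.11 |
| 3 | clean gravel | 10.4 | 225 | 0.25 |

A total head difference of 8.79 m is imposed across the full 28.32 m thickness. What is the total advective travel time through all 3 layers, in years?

With flow normal to the layers, continuity requires the same specific discharge q through every layer.
Σ(b_i/K_i) = 4.32/6.53 + 13.6/0.00717 + 10.4/225 = 1897 d.
q = Δh / Σ(b_i/K_i) = 8.79 / 1897 = 0.004632 m/day.
In each layer the seepage velocity is v_i = q/n_i, so the layer transit time is t_i = b_i·n_i / q:
  layer 1 (fine sand): t_1 = 4.32 × 0.22 / 0.004632 = 205.2 d
  layer 2 (silt): t_2 = 13.6 × 0.11 / 0.004632 = 322.9 d
  layer 3 (clean gravel): t_3 = 10.4 × 0.25 / 0.004632 = 561.3 d
Total t = Σ t_i = 1089 days = 2.983 years.

2.98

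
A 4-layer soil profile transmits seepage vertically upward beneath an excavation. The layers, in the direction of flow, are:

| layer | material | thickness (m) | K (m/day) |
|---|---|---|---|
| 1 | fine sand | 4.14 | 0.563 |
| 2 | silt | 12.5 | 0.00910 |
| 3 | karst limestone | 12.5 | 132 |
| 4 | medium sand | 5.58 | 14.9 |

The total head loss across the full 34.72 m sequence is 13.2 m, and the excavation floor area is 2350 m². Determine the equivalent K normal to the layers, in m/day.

Flow is perpendicular to layering, so the layers act in series and the equivalent K is the thickness-weighted harmonic mean.
Total thickness L = 4.14 + 12.5 + 12.5 + 5.58 = 34.72 m.
Σ(b_i/K_i) = 4.14/0.563 + 12.5/0.00910 + 12.5/132 + 5.58/14.9 = 1381 d.
K_eq = L / Σ(b_i/K_i) = 34.72 / 1381 = 0.02513 m/day.

0.0251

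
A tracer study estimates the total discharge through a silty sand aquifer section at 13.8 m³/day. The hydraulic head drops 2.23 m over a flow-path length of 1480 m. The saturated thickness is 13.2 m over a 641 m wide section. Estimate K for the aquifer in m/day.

1.08

Cross-sectional area A = 641 × 13.2 = 8461 m².
Hydraulic gradient i = Δh / L = 2.23 / 1480 = 0.001507.
From Q = K·A·i, K = Q / (A·i) = 13.8 / (8461 × 0.001507) = 1.082 m/day.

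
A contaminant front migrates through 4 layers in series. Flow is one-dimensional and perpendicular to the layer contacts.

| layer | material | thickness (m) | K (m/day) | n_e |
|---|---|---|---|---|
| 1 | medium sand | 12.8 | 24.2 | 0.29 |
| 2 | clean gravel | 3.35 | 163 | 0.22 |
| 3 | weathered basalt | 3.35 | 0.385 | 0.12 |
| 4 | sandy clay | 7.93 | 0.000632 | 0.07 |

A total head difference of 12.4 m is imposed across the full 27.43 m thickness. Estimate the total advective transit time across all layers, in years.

With flow normal to the layers, continuity requires the same specific discharge q through every layer.
Σ(b_i/K_i) = 12.8/24.2 + 3.35/163 + 3.35/0.385 + 7.93/0.000632 = 12557 d.
q = Δh / Σ(b_i/K_i) = 12.4 / 12557 = 0.0009875 m/day.
In each layer the seepage velocity is v_i = q/n_i, so the layer transit time is t_i = b_i·n_i / q:
  layer 1 (medium sand): t_1 = 12.8 × 0.29 / 0.0009875 = 3759 d
  layer 2 (clean gravel): t_2 = 3.35 × 0.22 / 0.0009875 = 746.3 d
  layer 3 (weathered basalt): t_3 = 3.35 × 0.12 / 0.0009875 = 407.1 d
  layer 4 (sandy clay): t_4 = 7.93 × 0.07 / 0.0009875 = 562.1 d
Total t = Σ t_i = 5474 days = 14.99 years.

15.0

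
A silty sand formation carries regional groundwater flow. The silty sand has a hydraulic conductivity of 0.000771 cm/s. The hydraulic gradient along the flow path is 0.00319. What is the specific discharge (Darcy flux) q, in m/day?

Convert K: 0.000771 cm/s × 864 = 0.6661 m/day.
Hydraulic gradient i = 0.00319.
Specific discharge q = K · i = 0.6661 × 0.003190 = 0.002125 m/day.

0.00212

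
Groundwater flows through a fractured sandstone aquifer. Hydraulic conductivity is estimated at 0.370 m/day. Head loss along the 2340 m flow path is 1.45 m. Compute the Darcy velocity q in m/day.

0.000229

Hydraulic gradient i = Δh / L = 1.45 / 2340 = 0.0006197.
Specific discharge q = K · i = 0.3700 × 0.0006197 = 0.0002293 m/day.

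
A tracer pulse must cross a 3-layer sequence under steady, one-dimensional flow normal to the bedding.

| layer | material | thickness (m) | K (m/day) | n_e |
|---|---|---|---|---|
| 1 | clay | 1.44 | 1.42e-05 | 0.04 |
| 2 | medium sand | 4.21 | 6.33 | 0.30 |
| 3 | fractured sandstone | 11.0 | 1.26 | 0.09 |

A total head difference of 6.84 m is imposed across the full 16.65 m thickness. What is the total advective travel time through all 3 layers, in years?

93.8

With flow normal to the layers, continuity requires the same specific discharge q through every layer.
Σ(b_i/K_i) = 1.44/1.42e-05 + 4.21/6.33 + 11.0/1.26 = 1.014e+05 d.
q = Δh / Σ(b_i/K_i) = 6.84 / 1.014e+05 = 6.744e-05 m/day.
In each layer the seepage velocity is v_i = q/n_i, so the layer transit time is t_i = b_i·n_i / q:
  layer 1 (clay): t_1 = 1.44 × 0.04 / 6.744e-05 = 854.0 d
  layer 2 (medium sand): t_2 = 4.21 × 0.30 / 6.744e-05 = 18727 d
  layer 3 (fractured sandstone): t_3 = 11.0 × 0.09 / 6.744e-05 = 14679 d
Total t = Σ t_i = 34260 days = 93.80 years.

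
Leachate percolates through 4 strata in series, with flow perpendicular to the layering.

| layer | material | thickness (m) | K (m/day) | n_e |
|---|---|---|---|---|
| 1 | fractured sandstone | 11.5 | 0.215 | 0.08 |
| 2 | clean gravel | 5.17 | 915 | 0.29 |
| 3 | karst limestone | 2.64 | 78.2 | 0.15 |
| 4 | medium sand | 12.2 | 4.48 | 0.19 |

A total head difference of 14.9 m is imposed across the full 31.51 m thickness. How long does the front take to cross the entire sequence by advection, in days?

19.4

With flow normal to the layers, continuity requires the same specific discharge q through every layer.
Σ(b_i/K_i) = 11.5/0.215 + 5.17/915 + 2.64/78.2 + 12.2/4.48 = 56.25 d.
q = Δh / Σ(b_i/K_i) = 14.9 / 56.25 = 0.2649 m/day.
In each layer the seepage velocity is v_i = q/n_i, so the layer transit time is t_i = b_i·n_i / q:
  layer 1 (fractured sandstone): t_1 = 11.5 × 0.08 / 0.2649 = 3.473 d
  layer 2 (clean gravel): t_2 = 5.17 × 0.29 / 0.2649 = 5.660 d
  layer 3 (karst limestone): t_3 = 2.64 × 0.15 / 0.2649 = 1.495 d
  layer 4 (medium sand): t_4 = 12.2 × 0.19 / 0.2649 = 8.751 d
Total t = Σ t_i = 19.38 days.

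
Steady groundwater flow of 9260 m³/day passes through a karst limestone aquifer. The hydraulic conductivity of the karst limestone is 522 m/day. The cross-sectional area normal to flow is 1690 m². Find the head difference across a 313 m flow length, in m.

3.29

From Q = K·A·i, i = Q / (K·A) = 9260 / (522.0 × 1690) = 0.01050.
Head loss Δh = i · L = 0.01050 × 313 = 3.285 m.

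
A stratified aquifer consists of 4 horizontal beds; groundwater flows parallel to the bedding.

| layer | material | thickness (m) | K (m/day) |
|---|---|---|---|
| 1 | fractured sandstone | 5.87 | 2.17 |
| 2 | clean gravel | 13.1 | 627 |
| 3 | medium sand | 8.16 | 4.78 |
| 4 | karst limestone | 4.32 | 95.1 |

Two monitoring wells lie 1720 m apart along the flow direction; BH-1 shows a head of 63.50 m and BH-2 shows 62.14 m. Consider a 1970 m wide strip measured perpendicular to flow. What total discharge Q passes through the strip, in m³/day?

13500

Flow is parallel to layering, so each bed carries its own Darcy discharge and the transmissivities add.
Σ(K_i·b_i) = 2.17×5.87 + 627×13.1 + 4.78×8.16 + 95.1×4.32 = 8676 m²/day.
Hydraulic gradient i = (63.50 − 62.14) / 1720 = 1.36 / 1720 = 0.0007907.
Q = Σ(K_i·b_i) · W · i = 8676 × 1970 × 0.0007907 = 13515 m³/day.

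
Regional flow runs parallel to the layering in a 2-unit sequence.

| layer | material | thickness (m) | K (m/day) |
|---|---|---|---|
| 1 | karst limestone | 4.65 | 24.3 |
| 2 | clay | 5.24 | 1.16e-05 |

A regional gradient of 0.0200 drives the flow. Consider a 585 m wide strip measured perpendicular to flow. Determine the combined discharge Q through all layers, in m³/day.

1320

Flow is parallel to layering, so each bed carries its own Darcy discharge and the transmissivities add.
Σ(K_i·b_i) = 24.3×4.65 + 1.16e-05×5.24 = 113.0 m²/day.
Hydraulic gradient i = 0.0200.
Q = Σ(K_i·b_i) · W · i = 113.0 × 585 × 0.02000 = 1322 m³/day.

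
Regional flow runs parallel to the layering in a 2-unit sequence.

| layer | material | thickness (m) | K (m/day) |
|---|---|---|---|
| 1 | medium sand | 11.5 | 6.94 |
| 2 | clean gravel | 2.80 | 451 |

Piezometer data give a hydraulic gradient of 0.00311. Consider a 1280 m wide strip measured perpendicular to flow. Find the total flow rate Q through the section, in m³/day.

Flow is parallel to layering, so each bed carries its own Darcy discharge and the transmissivities add.
Σ(K_i·b_i) = 6.94×11.5 + 451×2.80 = 1343 m²/day.
Hydraulic gradient i = 0.00311.
Q = Σ(K_i·b_i) · W · i = 1343 × 1280 × 0.003110 = 5345 m³/day.

5340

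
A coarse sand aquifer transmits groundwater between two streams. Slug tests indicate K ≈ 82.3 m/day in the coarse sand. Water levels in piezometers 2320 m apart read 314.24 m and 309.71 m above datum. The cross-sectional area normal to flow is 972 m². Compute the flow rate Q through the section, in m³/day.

156

Hydraulic gradient i = (314.24 − 309.71) / 2320 = 4.53 / 2320 = 0.001953.
Darcy's law: Q = K · A · i = 82.30 × 972.0 × 0.001953 = 156.2 m³/day.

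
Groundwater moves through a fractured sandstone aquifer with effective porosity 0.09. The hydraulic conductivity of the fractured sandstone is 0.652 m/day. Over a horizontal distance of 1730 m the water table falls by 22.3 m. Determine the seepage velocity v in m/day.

Hydraulic gradient i = Δh / L = 22.3 / 1730 = 0.01289.
Darcy flux q = K · i = 0.6520 × 0.01289 = 0.008404 m/day.
Seepage velocity v = q / n_e = 0.008404 / 0.09 = 0.09338 m/day.

0.0934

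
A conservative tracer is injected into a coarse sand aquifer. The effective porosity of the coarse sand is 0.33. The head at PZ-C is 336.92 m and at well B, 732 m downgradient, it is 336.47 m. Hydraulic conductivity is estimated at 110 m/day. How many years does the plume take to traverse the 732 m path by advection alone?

9.78

Hydraulic gradient i = (336.92 − 336.47) / 732 = 0.45 / 732 = 0.0006148.
Darcy flux q = K · i = 110.0 × 0.0006148 = 0.06762 m/day.
Seepage velocity v = q / n_e = 0.06762 / 0.33 = 0.2049 m/day.
Travel time t = L / v = 732 / 0.2049 = 3572 days = 9.780 years.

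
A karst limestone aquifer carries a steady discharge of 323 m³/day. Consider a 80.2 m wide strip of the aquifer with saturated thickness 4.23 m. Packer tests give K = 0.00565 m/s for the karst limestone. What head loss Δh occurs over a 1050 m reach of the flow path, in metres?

Convert K: 0.00565 m/s × 86400 = 488.2 m/day.
Cross-sectional area A = 80.2 × 4.23 = 339.2 m².
From Q = K·A·i, i = Q / (K·A) = 323 / (488.2 × 339.2) = 0.001950.
Head loss Δh = i · L = 0.001950 × 1050 = 2.048 m.

2.05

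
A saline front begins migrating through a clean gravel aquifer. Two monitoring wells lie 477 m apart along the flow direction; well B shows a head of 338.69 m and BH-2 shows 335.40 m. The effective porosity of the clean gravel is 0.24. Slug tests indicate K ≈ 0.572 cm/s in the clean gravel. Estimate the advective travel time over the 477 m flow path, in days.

Convert K: 0.572 cm/s × 864 = 494.2 m/day.
Hydraulic gradient i = (338.69 − 335.40) / 477 = 3.29 / 477 = 0.006897.
Darcy flux q = K · i = 494.2 × 0.006897 = 3.409 m/day.
Seepage velocity v = q / n_e = 3.409 / 0.24 = 14.20 m/day.
Travel time t = L / v = 477 / 14.20 = 33.58 days.

33.6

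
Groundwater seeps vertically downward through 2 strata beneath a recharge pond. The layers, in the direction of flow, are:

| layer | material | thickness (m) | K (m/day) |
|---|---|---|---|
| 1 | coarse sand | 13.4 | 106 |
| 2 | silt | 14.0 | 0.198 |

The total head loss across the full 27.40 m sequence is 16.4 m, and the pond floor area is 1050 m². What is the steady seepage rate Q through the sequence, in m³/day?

Flow is perpendicular to layering, so the layers act in series and the equivalent K is the thickness-weighted harmonic mean.
Total thickness L = 13.4 + 14.0 = 27.40 m.
Σ(b_i/K_i) = 13.4/106 + 14.0/0.198 = 70.83 d.
K_eq = L / Σ(b_i/K_i) = 27.40 / 70.83 = 0.3868 m/day.
Q = K_eq · A · (Δh/L) = 0.3868 × 1050 × (16.4/27.40) = 243.1 m³/day.

243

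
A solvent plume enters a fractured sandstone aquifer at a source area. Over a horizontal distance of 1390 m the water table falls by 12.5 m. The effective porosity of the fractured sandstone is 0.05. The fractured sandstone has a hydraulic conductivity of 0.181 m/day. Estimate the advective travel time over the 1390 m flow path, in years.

117

Hydraulic gradient i = Δh / L = 12.5 / 1390 = 0.008993.
Darcy flux q = K · i = 0.1810 × 0.008993 = 0.001628 m/day.
Seepage velocity v = q / n_e = 0.001628 / 0.05 = 0.03255 m/day.
Travel time t = L / v = 1390 / 0.03255 = 42698 days = 116.9 years.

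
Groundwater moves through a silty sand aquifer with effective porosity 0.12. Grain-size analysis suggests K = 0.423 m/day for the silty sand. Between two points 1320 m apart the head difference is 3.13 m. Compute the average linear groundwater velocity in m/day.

Hydraulic gradient i = Δh / L = 3.13 / 1320 = 0.002371.
Darcy flux q = K · i = 0.4230 × 0.002371 = 0.001003 m/day.
Seepage velocity v = q / n_e = 0.001003 / 0.12 = 0.008359 m/day.

0.00836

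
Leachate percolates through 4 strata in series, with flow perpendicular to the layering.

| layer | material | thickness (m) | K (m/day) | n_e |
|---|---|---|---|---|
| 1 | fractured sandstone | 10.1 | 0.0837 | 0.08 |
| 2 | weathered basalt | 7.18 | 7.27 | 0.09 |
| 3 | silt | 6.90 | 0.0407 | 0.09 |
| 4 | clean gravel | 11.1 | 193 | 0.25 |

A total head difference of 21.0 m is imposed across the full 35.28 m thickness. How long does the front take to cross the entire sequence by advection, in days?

With flow normal to the layers, continuity requires the same specific discharge q through every layer.
Σ(b_i/K_i) = 10.1/0.0837 + 7.18/7.27 + 6.90/0.0407 + 11.1/193 = 291.2 d.
q = Δh / Σ(b_i/K_i) = 21.0 / 291.2 = 0.07210 m/day.
In each layer the seepage velocity is v_i = q/n_i, so the layer transit time is t_i = b_i·n_i / q:
  layer 1 (fractured sandstone): t_1 = 10.1 × 0.08 / 0.07210 = 11.21 d
  layer 2 (weathered basalt): t_2 = 7.18 × 0.09 / 0.07210 = 8.962 d
  layer 3 (silt): t_3 = 6.90 × 0.09 / 0.07210 = 8.613 d
  layer 4 (clean gravel): t_4 = 11.1 × 0.25 / 0.07210 = 38.49 d
Total t = Σ t_i = 67.27 days.

67.3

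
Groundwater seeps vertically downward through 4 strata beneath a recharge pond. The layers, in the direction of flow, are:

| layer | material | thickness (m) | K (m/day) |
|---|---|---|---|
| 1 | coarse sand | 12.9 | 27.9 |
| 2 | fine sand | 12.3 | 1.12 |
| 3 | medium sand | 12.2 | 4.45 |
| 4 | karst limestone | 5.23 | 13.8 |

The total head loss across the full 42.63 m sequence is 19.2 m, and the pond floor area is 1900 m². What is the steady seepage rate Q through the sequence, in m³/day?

Flow is perpendicular to layering, so the layers act in series and the equivalent K is the thickness-weighted harmonic mean.
Total thickness L = 12.9 + 12.3 + 12.2 + 5.23 = 42.63 m.
Σ(b_i/K_i) = 12.9/27.9 + 12.3/1.12 + 12.2/4.45 + 5.23/13.8 = 14.57 d.
K_eq = L / Σ(b_i/K_i) = 42.63 / 14.57 = 2.927 m/day.
Q = K_eq · A · (Δh/L) = 2.927 × 1900 × (19.2/42.63) = 2505 m³/day.

2500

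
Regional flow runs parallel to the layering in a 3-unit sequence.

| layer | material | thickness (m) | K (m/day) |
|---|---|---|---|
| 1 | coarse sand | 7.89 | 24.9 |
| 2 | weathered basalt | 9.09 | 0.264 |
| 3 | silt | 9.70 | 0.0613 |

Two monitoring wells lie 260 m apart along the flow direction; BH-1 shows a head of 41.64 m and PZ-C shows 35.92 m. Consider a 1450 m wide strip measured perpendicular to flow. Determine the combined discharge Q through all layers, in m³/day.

Flow is parallel to layering, so each bed carries its own Darcy discharge and the transmissivities add.
Σ(K_i·b_i) = 24.9×7.89 + 0.264×9.09 + 0.0613×9.70 = 199.5 m²/day.
Hydraulic gradient i = (41.64 − 35.92) / 260 = 5.72 / 260 = 0.02200.
Q = Σ(K_i·b_i) · W · i = 199.5 × 1450 × 0.02200 = 6363 m³/day.

6360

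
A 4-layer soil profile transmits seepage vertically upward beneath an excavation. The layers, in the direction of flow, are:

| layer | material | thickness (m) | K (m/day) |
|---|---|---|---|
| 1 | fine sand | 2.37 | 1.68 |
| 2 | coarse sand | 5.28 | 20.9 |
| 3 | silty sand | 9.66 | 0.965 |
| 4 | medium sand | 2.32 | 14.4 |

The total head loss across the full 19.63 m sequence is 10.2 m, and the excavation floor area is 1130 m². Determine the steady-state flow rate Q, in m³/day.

974

Flow is perpendicular to layering, so the layers act in series and the equivalent K is the thickness-weighted harmonic mean.
Total thickness L = 2.37 + 5.28 + 9.66 + 2.32 = 19.63 m.
Σ(b_i/K_i) = 2.37/1.68 + 5.28/20.9 + 9.66/0.965 + 2.32/14.4 = 11.83 d.
K_eq = L / Σ(b_i/K_i) = 19.63 / 11.83 = 1.659 m/day.
Q = K_eq · A · (Δh/L) = 1.659 × 1130 × (10.2/19.63) = 973.9 m³/day.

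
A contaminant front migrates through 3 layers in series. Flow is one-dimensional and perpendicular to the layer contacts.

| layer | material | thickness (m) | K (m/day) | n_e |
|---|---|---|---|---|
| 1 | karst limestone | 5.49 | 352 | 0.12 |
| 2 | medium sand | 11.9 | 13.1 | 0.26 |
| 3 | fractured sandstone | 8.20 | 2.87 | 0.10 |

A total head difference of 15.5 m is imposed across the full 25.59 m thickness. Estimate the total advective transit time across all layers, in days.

1.12

With flow normal to the layers, continuity requires the same specific discharge q through every layer.
Σ(b_i/K_i) = 5.49/352 + 11.9/13.1 + 8.20/2.87 = 3.781 d.
q = Δh / Σ(b_i/K_i) = 15.5 / 3.781 = 4.099 m/day.
In each layer the seepage velocity is v_i = q/n_i, so the layer transit time is t_i = b_i·n_i / q:
  layer 1 (karst limestone): t_1 = 5.49 × 0.12 / 4.099 = 0.1607 d
  layer 2 (medium sand): t_2 = 11.9 × 0.26 / 4.099 = 0.7548 d
  layer 3 (fractured sandstone): t_3 = 8.20 × 0.10 / 4.099 = 0.2000 d
Total t = Σ t_i = 1.116 days.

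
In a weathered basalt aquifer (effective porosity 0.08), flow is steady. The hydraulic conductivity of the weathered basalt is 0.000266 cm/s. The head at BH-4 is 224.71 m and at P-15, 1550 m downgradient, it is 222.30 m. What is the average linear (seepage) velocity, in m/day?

Convert K: 0.000266 cm/s × 864 = 0.2298 m/day.
Hydraulic gradient i = (224.71 − 222.30) / 1550 = 2.41 / 1550 = 0.001555.
Darcy flux q = K · i = 0.2298 × 0.001555 = 0.0003573 m/day.
Seepage velocity v = q / n_e = 0.0003573 / 0.08 = 0.004467 m/day.

0.00447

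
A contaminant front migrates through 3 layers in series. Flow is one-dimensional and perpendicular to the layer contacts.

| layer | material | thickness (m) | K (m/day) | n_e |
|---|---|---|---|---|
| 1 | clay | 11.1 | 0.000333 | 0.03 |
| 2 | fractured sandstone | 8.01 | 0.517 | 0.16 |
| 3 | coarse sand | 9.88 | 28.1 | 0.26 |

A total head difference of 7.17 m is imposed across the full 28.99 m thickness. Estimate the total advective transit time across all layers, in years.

With flow normal to the layers, continuity requires the same specific discharge q through every layer.
Σ(b_i/K_i) = 11.1/0.000333 + 8.01/0.517 + 9.88/28.1 = 33349 d.
q = Δh / Σ(b_i/K_i) = 7.17 / 33349 = 0.0002150 m/day.
In each layer the seepage velocity is v_i = q/n_i, so the layer transit time is t_i = b_i·n_i / q:
  layer 1 (clay): t_1 = 11.1 × 0.03 / 0.0002150 = 1549 d
  layer 2 (fractured sandstone): t_2 = 8.01 × 0.16 / 0.0002150 = 5961 d
  layer 3 (coarse sand): t_3 = 9.88 × 0.26 / 0.0002150 = 11948 d
Total t = Σ t_i = 19458 days = 53.27 years.

53.3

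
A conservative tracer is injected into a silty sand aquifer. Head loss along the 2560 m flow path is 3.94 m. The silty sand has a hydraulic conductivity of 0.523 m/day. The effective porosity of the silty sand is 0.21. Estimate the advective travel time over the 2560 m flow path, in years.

1830

Hydraulic gradient i = Δh / L = 3.94 / 2560 = 0.001539.
Darcy flux q = K · i = 0.5230 × 0.001539 = 0.0008049 m/day.
Seepage velocity v = q / n_e = 0.0008049 / 0.21 = 0.003833 m/day.
Travel time t = L / v = 2560 / 0.003833 = 6.679e+05 days = 1829 years.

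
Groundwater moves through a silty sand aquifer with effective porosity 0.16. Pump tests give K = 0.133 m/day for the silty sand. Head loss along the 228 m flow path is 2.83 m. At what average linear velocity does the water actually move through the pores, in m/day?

0.0103

Hydraulic gradient i = Δh / L = 2.83 / 228 = 0.01241.
Darcy flux q = K · i = 0.1330 × 0.01241 = 0.001651 m/day.
Seepage velocity v = q / n_e = 0.001651 / 0.16 = 0.01032 m/day.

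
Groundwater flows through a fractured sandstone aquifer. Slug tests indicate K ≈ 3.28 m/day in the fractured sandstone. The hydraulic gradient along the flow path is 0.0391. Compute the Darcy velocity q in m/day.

0.128

Hydraulic gradient i = 0.0391.
Specific discharge q = K · i = 3.280 × 0.03910 = 0.1282 m/day.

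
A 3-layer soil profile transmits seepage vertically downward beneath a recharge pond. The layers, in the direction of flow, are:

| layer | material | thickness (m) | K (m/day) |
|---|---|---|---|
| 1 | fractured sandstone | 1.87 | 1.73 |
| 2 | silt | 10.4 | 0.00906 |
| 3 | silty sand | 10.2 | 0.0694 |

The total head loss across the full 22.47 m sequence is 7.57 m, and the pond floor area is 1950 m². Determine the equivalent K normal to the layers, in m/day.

Flow is perpendicular to layering, so the layers act in series and the equivalent K is the thickness-weighted harmonic mean.
Total thickness L = 1.87 + 10.4 + 10.2 = 22.47 m.
Σ(b_i/K_i) = 1.87/1.73 + 10.4/0.00906 + 10.2/0.0694 = 1296 d.
K_eq = L / Σ(b_i/K_i) = 22.47 / 1296 = 0.01734 m/day.

0.0173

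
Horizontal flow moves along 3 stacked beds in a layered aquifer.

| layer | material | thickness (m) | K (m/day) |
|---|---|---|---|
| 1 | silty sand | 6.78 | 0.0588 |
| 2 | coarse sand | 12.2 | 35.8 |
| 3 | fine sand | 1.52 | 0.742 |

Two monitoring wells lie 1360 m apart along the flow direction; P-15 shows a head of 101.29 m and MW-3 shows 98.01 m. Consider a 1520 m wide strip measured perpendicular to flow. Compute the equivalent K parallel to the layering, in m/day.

Flow is parallel to layering, so each bed carries its own Darcy discharge and the transmissivities add.
Σ(K_i·b_i) = 0.0588×6.78 + 35.8×12.2 + 0.742×1.52 = 438.3 m²/day.
Total thickness b = 20.50 m, so K_eq = Σ(K_i·b_i)/b = 21.38 m/day.

21.4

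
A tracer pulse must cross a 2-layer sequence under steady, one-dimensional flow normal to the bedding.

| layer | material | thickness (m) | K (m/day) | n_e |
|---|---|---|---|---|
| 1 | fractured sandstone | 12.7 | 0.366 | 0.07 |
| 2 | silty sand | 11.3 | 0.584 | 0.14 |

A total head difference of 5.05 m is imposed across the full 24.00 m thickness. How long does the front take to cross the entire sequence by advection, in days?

26.4

With flow normal to the layers, continuity requires the same specific discharge q through every layer.
Σ(b_i/K_i) = 12.7/0.366 + 11.3/0.584 = 54.05 d.
q = Δh / Σ(b_i/K_i) = 5.05 / 54.05 = 0.09343 m/day.
In each layer the seepage velocity is v_i = q/n_i, so the layer transit time is t_i = b_i·n_i / q:
  layer 1 (fractured sandstone): t_1 = 12.7 × 0.07 / 0.09343 = 9.515 d
  layer 2 (silty sand): t_2 = 11.3 × 0.14 / 0.09343 = 16.93 d
Total t = Σ t_i = 26.45 days.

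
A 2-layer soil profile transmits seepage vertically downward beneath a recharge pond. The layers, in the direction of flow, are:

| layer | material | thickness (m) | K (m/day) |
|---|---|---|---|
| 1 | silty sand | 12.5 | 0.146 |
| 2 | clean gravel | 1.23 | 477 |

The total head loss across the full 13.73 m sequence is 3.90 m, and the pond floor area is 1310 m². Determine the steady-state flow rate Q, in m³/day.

Flow is perpendicular to layering, so the layers act in series and the equivalent K is the thickness-weighted harmonic mean.
Total thickness L = 12.5 + 1.23 = 13.73 m.
Σ(b_i/K_i) = 12.5/0.146 + 1.23/477 = 85.62 d.
K_eq = L / Σ(b_i/K_i) = 13.73 / 85.62 = 0.1604 m/day.
Q = K_eq · A · (Δh/L) = 0.1604 × 1310 × (3.90/13.73) = 59.67 m³/day.

59.7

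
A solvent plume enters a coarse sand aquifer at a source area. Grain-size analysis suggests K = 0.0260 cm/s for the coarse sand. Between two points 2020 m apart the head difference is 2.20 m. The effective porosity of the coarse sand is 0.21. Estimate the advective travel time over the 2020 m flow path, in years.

47.5

Convert K: 0.0260 cm/s × 864 = 22.46 m/day.
Hydraulic gradient i = Δh / L = 2.20 / 2020 = 0.001089.
Darcy flux q = K · i = 22.46 × 0.001089 = 0.02447 m/day.
Seepage velocity v = q / n_e = 0.02447 / 0.21 = 0.1165 m/day.
Travel time t = L / v = 2020 / 0.1165 = 17339 days = 47.47 years.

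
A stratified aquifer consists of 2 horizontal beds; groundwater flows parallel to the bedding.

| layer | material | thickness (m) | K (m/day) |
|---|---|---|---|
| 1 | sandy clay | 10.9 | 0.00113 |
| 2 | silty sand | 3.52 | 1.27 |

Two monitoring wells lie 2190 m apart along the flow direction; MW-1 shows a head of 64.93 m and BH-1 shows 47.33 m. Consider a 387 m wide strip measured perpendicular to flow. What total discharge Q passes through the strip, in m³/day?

Flow is parallel to layering, so each bed carries its own Darcy discharge and the transmissivities add.
Σ(K_i·b_i) = 0.00113×10.9 + 1.27×3.52 = 4.483 m²/day.
Hydraulic gradient i = (64.93 − 47.33) / 2190 = 17.6 / 2190 = 0.008037.
Q = Σ(K_i·b_i) · W · i = 4.483 × 387 × 0.008037 = 13.94 m³/day.

13.9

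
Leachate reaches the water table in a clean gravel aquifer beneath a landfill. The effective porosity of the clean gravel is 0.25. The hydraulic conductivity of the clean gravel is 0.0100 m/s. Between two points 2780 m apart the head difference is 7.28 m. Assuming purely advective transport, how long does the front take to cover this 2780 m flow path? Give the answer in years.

Convert K: 0.0100 m/s × 86400 = 864.0 m/day.
Hydraulic gradient i = Δh / L = 7.28 / 2780 = 0.002619.
Darcy flux q = K · i = 864.0 × 0.002619 = 2.263 m/day.
Seepage velocity v = q / n_e = 2.263 / 0.25 = 9.050 m/day.
Travel time t = L / v = 2780 / 9.050 = 307.2 days = 0.8410 years.

0.841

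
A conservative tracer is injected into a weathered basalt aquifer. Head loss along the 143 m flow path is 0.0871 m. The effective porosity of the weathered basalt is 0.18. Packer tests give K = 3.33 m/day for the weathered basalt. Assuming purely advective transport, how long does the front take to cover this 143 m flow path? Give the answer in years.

34.7

Hydraulic gradient i = Δh / L = 0.0871 / 143 = 0.0006091.
Darcy flux q = K · i = 3.330 × 0.0006091 = 0.002028 m/day.
Seepage velocity v = q / n_e = 0.002028 / 0.18 = 0.01127 m/day.
Travel time t = L / v = 143 / 0.01127 = 12691 days = 34.74 years.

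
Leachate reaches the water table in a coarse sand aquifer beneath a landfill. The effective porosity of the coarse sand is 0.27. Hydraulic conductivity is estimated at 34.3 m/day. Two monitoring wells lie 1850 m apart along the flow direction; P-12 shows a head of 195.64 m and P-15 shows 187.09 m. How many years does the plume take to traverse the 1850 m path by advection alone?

8.63

Hydraulic gradient i = (195.64 − 187.09) / 1850 = 8.55 / 1850 = 0.004622.
Darcy flux q = K · i = 34.30 × 0.004622 = 0.1585 m/day.
Seepage velocity v = q / n_e = 0.1585 / 0.27 = 0.5871 m/day.
Travel time t = L / v = 1850 / 0.5871 = 3151 days = 8.627 years.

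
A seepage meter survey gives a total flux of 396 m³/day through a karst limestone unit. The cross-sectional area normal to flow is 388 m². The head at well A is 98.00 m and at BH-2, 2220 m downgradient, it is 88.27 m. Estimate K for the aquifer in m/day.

233

Hydraulic gradient i = (98.00 − 88.27) / 2220 = 9.73 / 2220 = 0.004383.
From Q = K·A·i, K = Q / (A·i) = 396 / (388.0 × 0.004383) = 232.9 m/day.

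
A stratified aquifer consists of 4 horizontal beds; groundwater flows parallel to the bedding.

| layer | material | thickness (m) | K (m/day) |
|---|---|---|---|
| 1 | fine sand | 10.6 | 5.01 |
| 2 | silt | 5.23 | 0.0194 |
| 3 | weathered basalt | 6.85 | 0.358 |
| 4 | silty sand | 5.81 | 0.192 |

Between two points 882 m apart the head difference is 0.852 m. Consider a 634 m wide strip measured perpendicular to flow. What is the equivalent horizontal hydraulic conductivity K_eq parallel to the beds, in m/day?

Flow is parallel to layering, so each bed carries its own Darcy discharge and the transmissivities add.
Σ(K_i·b_i) = 5.01×10.6 + 0.0194×5.23 + 0.358×6.85 + 0.192×5.81 = 56.78 m²/day.
Total thickness b = 28.49 m, so K_eq = Σ(K_i·b_i)/b = 1.993 m/day.

1.99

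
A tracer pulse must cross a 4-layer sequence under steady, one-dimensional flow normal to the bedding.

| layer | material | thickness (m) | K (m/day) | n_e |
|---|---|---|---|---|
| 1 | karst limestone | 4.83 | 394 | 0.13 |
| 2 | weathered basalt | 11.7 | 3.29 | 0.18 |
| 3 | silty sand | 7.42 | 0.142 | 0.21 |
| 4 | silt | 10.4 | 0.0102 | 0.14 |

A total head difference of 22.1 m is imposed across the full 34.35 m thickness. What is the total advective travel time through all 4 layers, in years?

With flow normal to the layers, continuity requires the same specific discharge q through every layer.
Σ(b_i/K_i) = 4.83/394 + 11.7/3.29 + 7.42/0.142 + 10.4/0.0102 = 1075 d.
q = Δh / Σ(b_i/K_i) = 22.1 / 1075 = 0.02055 m/day.
In each layer the seepage velocity is v_i = q/n_i, so the layer transit time is t_i = b_i·n_i / q:
  layer 1 (karst limestone): t_1 = 4.83 × 0.13 / 0.02055 = 30.55 d
  layer 2 (weathered basalt): t_2 = 11.7 × 0.18 / 0.02055 = 102.5 d
  layer 3 (silty sand): t_3 = 7.42 × 0.21 / 0.02055 = 75.83 d
  layer 4 (silt): t_4 = 10.4 × 0.14 / 0.02055 = 70.85 d
Total t = Σ t_i = 279.7 days = 0.7658 years.

0.766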